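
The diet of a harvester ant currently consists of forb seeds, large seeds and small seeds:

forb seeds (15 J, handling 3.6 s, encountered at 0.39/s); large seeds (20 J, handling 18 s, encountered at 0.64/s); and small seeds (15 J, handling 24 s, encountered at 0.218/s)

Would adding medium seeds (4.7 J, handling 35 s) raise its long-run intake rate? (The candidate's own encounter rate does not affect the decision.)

Current rate: (0.39×15 + 0.64×20 + 0.218×15)/(1 + 0.39×3.6 + 0.64×18 + 0.218×24) = 1.144 J/s.
Profitability of medium seeds: 4.7/35 = 0.1343 J/s.
0.1343 < 1.144, so adding medium seeds would lower the average — exclude it.

No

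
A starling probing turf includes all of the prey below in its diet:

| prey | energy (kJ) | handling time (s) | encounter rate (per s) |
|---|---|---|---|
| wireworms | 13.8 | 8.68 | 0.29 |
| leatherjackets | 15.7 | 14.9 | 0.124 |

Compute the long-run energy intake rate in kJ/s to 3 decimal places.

R = Σλ_iE_i / (1 + Σλ_ih_i)
Numerator: 0.29×13.8 + 0.124×15.7 = 5.949
Denominator: 1 + 0.29×8.68 + 0.124×14.9 = 5.365
R = 5.949/5.365 = 1.109 kJ/s

1.109 kJ/s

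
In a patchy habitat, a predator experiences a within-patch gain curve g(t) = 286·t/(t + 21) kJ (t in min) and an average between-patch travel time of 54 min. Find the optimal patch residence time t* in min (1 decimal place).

33.7 min

Maximise g(t)/(T+t): set derivative to zero → g'(t)(T+t) = g(t).
g'(t) = 286·21/(t + 21)². Setting 286·21/(t+21)² = 286t/[(t+21)(54+t)] gives 21(54+t) = t(t+21), so t² = 21×54 = 1134.
t* = √1134 = 33.67 min.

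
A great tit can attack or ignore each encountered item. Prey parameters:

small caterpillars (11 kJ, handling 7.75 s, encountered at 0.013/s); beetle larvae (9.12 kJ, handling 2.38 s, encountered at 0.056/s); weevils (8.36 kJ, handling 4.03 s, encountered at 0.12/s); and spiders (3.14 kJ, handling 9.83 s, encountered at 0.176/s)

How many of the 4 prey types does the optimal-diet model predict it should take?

E/h in descending order: beetle larvae 3.83, weevils 2.07, small caterpillars 1.42, spiders 0.319 kJ/s. The optimal diet is the largest prefix of this list for which every included type satisfies E_i/h_i > R on the types above it.
Rate on top 1: 0.4507. weevils: 2.07 > 0.4507 → include.
Rate on top 2: 0.9363. small caterpillars: 1.42 > 0.9363 → include.
Rate on top 3: 0.9647. spiders: 0.319 < 0.9647 → exclude; stop.
Optimal diet: beetle larvae, weevils, small caterpillars — 3 of 4 types.

3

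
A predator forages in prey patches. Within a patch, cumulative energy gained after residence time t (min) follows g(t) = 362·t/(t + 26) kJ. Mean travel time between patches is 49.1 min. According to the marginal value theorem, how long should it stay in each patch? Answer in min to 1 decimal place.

By the marginal value theorem, leave when the instantaneous gain rate g'(t) equals the habitat-wide average g(t)/(T + t).
g'(t) = 362·26/(t + 26)². Setting 362·26/(t+26)² = 362t/[(t+26)(49.1+t)] gives 26(49.1+t) = t(t+26), so t² = 26×49.1 = 1277.
t* = √1277 = 35.73 min.

35.7 min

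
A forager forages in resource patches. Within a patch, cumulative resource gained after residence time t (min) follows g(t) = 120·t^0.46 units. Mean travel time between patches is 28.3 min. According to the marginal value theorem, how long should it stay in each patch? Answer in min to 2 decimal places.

24.11 min

By the marginal value theorem, leave when the instantaneous gain rate g'(t) equals the habitat-wide average g(t)/(T + t).
g'(t) = 0.46·120·t^-0.54. Setting 0.46·120·t^-0.54 = 120·t^0.46/(28.3+t) gives 0.46(28.3+t) = t, so 0.54·t = 0.46×28.3.
t* = 0.46×28.3/0.54 = 24.11 min.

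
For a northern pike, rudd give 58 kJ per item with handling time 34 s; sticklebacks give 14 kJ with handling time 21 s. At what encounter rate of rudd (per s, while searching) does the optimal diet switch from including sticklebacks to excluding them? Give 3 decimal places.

0.019 per s

The zero-one rule: include sticklebacks iff E₂/h₂ > λE₁/(1+λh₁). Equality gives the switch point.
λE₁h₂ = E₂ + λE₂h₁ ⇒ λ = E₂/(E₁h₂ − E₂h₁) = 14/(1218 − 476) = 0.01887 per s.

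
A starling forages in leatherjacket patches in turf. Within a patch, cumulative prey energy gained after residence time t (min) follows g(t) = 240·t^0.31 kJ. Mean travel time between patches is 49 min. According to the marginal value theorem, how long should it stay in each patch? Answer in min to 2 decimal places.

22.01 min

Optimal t* satisfies g'(t*) = g(t*)/(T + t*).
g'(t) = 0.31·240·t^-0.69. Setting 0.31·240·t^-0.69 = 240·t^0.31/(49+t) gives 0.31(49+t) = t, so 0.69·t = 0.31×49.
t* = 0.31×49/0.69 = 22.01 min.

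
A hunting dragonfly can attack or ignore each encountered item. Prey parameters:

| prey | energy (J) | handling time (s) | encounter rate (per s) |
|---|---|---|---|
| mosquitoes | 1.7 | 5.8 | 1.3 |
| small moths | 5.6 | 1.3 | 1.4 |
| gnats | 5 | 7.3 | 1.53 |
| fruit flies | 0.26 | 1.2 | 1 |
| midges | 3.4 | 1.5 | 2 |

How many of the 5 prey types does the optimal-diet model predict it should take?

1

Profitabilities (E/h, J/s): small moths 4.31, midges 2.27, gnats 0.685, mosquitoes 0.293, fruit flies 0.217. Add prey in this order while the next type's profitability exceeds the intake rate on those already taken.
Rate on top 1: 2.78. midges: 2.27 < 2.78 → exclude; stop.
Optimal diet: small moths — 1 of 5 types.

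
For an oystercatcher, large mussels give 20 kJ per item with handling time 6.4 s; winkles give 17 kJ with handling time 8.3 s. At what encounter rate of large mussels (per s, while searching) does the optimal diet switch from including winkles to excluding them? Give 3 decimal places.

0.297 per s

Drop winkles once their profitability E₂/h₂ falls below the rate achievable on large mussels alone: E₂/h₂ = λE₁/(1 + λh₁).
Solve for λ: λE₁h₂ = E₂(1 + λh₁) → λ(E₁h₂ − E₂h₁) = E₂ → λ = E₂/(E₁h₂ − E₂h₁).
λ = 17/(20×8.3 − 17×6.4) = 17/57.2 = 0.2972 per s.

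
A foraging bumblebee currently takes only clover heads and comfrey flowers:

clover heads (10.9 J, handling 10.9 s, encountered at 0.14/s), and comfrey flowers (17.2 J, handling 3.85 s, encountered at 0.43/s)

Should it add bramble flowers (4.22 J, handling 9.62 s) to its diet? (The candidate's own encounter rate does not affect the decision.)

On clover heads and comfrey flowers alone, R = ΣλE/(1+Σλh) = 8.922/4.181 = 2.134 J/s.
bramble flowers: E/h = 4.22/9.62 = 0.4387 J/s.
Since 0.4387 < R, time spent handling bramble flowers is better spent searching.

No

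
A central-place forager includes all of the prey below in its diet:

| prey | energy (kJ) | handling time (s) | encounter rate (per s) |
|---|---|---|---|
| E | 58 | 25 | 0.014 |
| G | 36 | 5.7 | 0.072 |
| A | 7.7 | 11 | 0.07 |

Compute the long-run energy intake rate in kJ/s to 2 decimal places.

R = Σλ_iE_i / (1 + Σλ_ih_i)
Numerator: 0.014×58 + 0.072×36 + 0.07×7.7 = 3.943
Denominator: 1 + 0.014×25 + 0.072×5.7 + 0.07×11 = 2.53
R = 3.943/2.53 = 1.558 kJ/s

1.56 kJ/s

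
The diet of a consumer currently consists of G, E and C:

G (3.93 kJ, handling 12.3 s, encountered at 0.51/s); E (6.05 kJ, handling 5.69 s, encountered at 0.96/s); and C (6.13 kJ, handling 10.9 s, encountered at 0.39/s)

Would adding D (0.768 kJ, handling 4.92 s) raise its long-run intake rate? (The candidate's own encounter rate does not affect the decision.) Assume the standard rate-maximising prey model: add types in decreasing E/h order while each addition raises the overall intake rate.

Intake rate on the current diet: R = (0.51×3.93 + 0.96×6.05 + 0.39×6.13) / (1 + 0.51×12.3 + 0.96×5.69 + 0.39×10.9) = 10.2/16.99 = 0.6007 kJ/s.
D: E/h = 0.768/4.92 = 0.1561 kJ/s.
0.1561 < 0.6007, so adding D would lower the average — exclude it.

No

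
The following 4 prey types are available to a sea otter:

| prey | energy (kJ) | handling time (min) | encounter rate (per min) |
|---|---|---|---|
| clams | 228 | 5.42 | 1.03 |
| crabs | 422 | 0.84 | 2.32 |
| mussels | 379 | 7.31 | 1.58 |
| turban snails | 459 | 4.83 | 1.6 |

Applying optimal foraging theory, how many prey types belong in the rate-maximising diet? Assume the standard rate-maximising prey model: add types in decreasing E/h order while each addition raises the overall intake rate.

1

Rank by E/h (kJ/min): crabs 502, turban snails 95, mussels 51.8, clams 42.1. Include each in turn until the next type's E/h falls below the running intake rate.
Rate on top 1: 332. turban snails: 95 < 332 → exclude; stop.
Optimal diet: crabs — 1 of 4 types.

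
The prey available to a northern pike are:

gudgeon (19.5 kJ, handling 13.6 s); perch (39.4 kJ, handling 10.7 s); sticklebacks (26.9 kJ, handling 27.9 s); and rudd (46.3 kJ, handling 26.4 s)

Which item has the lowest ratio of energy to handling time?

Profitability E/h (kJ/s): gudgeon = 19.5/13.6 = 1.43, perch = 39.4/10.7 = 3.68, sticklebacks = 26.9/27.9 = 0.964, rudd = 46.3/26.4 = 1.75.
Ranked: perch > rudd > gudgeon > sticklebacks.

sticklebacks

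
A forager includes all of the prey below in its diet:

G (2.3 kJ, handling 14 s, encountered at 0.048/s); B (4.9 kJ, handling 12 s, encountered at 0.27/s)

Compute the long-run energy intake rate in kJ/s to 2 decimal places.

Energy encountered per unit search time: 0.048×2.3 + 0.27×4.9 = 1.433 kJ/s.
Handling time per unit search time: 0.048×14 + 0.27×12 = 3.912.
Rate = 1.433/(1 + 3.912) = 0.2918 kJ/s.

0.29 kJ/s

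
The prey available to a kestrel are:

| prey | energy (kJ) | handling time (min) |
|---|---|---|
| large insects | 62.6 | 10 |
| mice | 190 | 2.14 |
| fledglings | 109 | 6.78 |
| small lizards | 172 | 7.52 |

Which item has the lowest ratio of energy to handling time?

Profitability E/h (kJ/min): large insects = 62.6/10 = 6.26, mice = 190/2.14 = 88.8, fledglings = 109/6.78 = 16.1, small lizards = 172/7.52 = 22.9.
Ranked: mice > small lizards > fledglings > large insects.

large insects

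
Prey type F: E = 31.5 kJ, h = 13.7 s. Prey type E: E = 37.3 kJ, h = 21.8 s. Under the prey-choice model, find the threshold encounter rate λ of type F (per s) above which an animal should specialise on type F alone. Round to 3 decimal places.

The zero-one rule: include type E iff E₂/h₂ > λE₁/(1+λh₁). Equality gives the switch point.
λE₁h₂ = E₂ + λE₂h₁ ⇒ λ = E₂/(E₁h₂ − E₂h₁) = 37.3/(686.7 − 511) = 0.2123 per s.

0.212 per s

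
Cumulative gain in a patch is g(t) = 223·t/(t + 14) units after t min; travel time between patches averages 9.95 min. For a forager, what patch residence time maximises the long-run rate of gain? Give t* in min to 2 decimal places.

Optimal t* satisfies g'(t*) = g(t*)/(T + t*).
g'(t) = 223·14/(t + 14)². Setting 223·14/(t+14)² = 223t/[(t+14)(9.95+t)] gives 14(9.95+t) = t(t+14), so t² = 14×9.95 = 139.3.
t* = √139.3 = 11.8 min.

11.80 min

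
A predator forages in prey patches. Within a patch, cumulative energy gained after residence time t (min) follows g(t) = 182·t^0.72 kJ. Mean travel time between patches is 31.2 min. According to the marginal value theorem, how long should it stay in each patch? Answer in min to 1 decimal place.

Optimal t* satisfies g'(t*) = g(t*)/(T + t*).
g'(t) = 0.72·182·t^-0.28. Setting 0.72·182·t^-0.28 = 182·t^0.72/(31.2+t) gives 0.72(31.2+t) = t, so 0.28·t = 0.72×31.2.
t* = 0.72×31.2/0.28 = 80.23 min.

80.2 min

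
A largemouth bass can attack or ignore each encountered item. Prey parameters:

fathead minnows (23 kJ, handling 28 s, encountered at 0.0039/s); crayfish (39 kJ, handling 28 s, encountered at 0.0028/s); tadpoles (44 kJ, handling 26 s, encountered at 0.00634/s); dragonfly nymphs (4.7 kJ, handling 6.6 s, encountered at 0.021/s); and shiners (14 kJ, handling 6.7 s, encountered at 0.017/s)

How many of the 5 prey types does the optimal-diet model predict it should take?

Rank by E/h (kJ/s): shiners 2.09, tadpoles 1.69, crayfish 1.39, fathead minnows 0.821, dragonfly nymphs 0.712. Include each in turn until the next type's E/h falls below the running intake rate.
Rate on top 1: 0.2137. tadpoles: 1.69 > 0.2137 → include.
Rate on top 2: 0.4043. crayfish: 1.39 > 0.4043 → include.
Rate on top 3: 0.4614. fathead minnows: 0.821 > 0.4614 → include.
Rate on top 4: 0.4882. dragonfly nymphs: 0.712 > 0.4882 → include.
Optimal diet: shiners, tadpoles, crayfish, fathead minnows, dragonfly nymphs — 5 of 5 types.

5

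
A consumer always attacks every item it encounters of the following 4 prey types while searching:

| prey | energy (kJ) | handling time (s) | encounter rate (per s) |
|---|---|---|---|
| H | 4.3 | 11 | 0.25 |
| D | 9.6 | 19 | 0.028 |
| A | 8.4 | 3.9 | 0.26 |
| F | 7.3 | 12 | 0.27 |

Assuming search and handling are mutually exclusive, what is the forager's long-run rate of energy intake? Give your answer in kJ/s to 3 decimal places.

Energy encountered per unit search time: 0.25×4.3 + 0.028×9.6 + 0.26×8.4 + 0.27×7.3 = 5.499 kJ/s.
Handling time per unit search time: 0.25×11 + 0.028×19 + 0.26×3.9 + 0.27×12 = 7.536.
Rate = 5.499/(1 + 7.536) = 0.6442 kJ/s.

0.644 kJ/s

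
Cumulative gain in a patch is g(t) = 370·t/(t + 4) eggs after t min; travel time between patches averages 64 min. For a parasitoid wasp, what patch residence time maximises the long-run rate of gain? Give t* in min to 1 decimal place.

16.0 min

By the marginal value theorem, leave when the instantaneous gain rate g'(t) equals the habitat-wide average g(t)/(T + t).
g'(t) = 370·4/(t + 4)². Setting 370·4/(t+4)² = 370t/[(t+4)(64+t)] gives 4(64+t) = t(t+4), so t² = 4×64 = 256.
t* = √256 = 16 min.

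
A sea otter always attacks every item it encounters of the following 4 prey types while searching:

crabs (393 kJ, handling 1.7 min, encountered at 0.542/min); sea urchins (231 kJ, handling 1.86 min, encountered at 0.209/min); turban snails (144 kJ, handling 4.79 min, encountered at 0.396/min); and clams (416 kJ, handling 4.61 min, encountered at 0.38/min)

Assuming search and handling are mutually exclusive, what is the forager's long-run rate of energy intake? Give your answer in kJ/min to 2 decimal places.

79.95 kJ/min

R = Σλ_iE_i / (1 + Σλ_ih_i)
Numerator: 0.542×393 + 0.209×231 + 0.396×144 + 0.38×416 = 476.4
Denominator: 1 + 0.542×1.7 + 0.209×1.86 + 0.396×4.79 + 0.38×4.61 = 5.959
R = 476.4/5.959 = 79.95 kJ/min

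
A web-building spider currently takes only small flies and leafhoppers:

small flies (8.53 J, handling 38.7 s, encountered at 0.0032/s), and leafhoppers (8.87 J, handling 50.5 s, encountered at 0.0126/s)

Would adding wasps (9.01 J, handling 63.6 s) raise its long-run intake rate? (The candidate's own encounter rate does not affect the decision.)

Yes

On small flies and leafhoppers alone, R = ΣλE/(1+Σλh) = 0.1391/1.76 = 0.079 J/s.
Profitability of wasps: 9.01/63.6 = 0.1417 J/s.
0.1417 > 0.079, so adding wasps raises the average — include it.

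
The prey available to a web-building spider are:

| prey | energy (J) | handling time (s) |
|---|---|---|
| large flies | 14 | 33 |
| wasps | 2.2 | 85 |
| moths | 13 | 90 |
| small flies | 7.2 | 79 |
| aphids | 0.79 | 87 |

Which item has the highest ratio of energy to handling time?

Profitability E/h (J/s): large flies = 14/33 = 0.424, wasps = 2.2/85 = 0.0259, moths = 13/90 = 0.144, small flies = 7.2/79 = 0.0911, aphids = 0.79/87 = 0.00908.
Ranked: large flies > moths > small flies > wasps > aphids.

large flies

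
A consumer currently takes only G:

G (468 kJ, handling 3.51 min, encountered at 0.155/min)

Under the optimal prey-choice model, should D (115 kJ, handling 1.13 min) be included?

On G alone, R = ΣλE/(1+Σλh) = 72.54/1.544 = 46.98 kJ/min.
Profitability of D: 115/1.13 = 101.8 kJ/min.
Since 101.8 > R, including D increases the long-run rate.

Yes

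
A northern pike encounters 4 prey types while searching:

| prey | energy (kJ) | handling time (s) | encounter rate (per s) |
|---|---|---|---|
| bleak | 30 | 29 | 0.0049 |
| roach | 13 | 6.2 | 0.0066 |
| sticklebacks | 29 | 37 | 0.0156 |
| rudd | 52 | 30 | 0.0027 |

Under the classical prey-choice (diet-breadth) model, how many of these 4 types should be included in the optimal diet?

4

Profitabilities (E/h, kJ/s): roach 2.1, rudd 1.73, bleak 1.03, sticklebacks 0.784. Add prey in this order while the next type's profitability exceeds the intake rate on those already taken.
Rate on top 1: 0.08243. rudd: 1.73 > 0.08243 → include.
Rate on top 2: 0.2016. bleak: 1.03 > 0.2016 → include.
Rate on top 3: 0.2952. sticklebacks: 0.784 > 0.2952 → include.
Optimal diet: roach, rudd, bleak, sticklebacks — 4 of 4 types.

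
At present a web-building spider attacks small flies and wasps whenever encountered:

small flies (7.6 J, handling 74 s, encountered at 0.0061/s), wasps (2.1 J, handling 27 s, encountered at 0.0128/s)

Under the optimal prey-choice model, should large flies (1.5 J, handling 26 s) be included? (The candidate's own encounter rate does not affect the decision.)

Yes

On small flies and wasps alone, R = ΣλE/(1+Σλh) = 0.07324/1.797 = 0.04076 J/s.
large flies: E/h = 1.5/26 = 0.05769 J/s.
0.05769 > 0.04076, so adding large flies raises the average — include it.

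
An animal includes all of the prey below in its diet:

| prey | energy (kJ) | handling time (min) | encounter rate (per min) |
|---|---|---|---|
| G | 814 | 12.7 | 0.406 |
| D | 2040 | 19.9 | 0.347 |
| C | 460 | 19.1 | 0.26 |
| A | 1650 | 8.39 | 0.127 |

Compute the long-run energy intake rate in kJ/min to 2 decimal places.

71.62 kJ/min

R = (0.406×814 + 0.347×2040 + 0.26×460 + 0.127×1650) / (1 + 0.406×12.7 + 0.347×19.9 + 0.26×19.1 + 0.127×8.39) = 1368/19.09 = 71.62 kJ/min.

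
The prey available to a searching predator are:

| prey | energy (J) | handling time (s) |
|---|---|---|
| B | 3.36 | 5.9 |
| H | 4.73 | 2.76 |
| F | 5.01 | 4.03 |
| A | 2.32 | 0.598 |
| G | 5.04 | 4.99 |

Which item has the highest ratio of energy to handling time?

In descending order of E/h:
A: 2.32/0.598 = 3.88 J/s
H: 4.73/2.76 = 1.71 J/s
F: 5.01/4.03 = 1.24 J/s
G: 5.04/4.99 = 1.01 J/s
B: 3.36/5.9 = 0.569 J/s

A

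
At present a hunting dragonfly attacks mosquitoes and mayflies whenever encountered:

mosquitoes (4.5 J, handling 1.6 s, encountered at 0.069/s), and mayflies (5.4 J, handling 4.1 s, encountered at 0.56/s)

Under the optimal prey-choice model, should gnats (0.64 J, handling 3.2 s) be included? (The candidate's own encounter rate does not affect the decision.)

No

On mosquitoes and mayflies alone, R = ΣλE/(1+Σλh) = 3.335/3.406 = 0.9789 J/s.
gnats: E/h = 0.64/3.2 = 0.2 J/s.
Since 0.2 < R, time spent handling gnats is better spent searching.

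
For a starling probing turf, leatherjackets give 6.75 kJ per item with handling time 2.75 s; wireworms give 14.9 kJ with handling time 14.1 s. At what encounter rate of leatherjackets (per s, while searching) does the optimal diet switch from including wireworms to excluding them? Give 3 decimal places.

At the threshold, the rate on leatherjackets alone equals the profitability of wireworms: λ·6.75/(1 + λ·2.75) = 14.9/14.1 = 1.057.
Rearranging, λ(6.75 − 1.057×2.75) = 1.057, so λ = 1.057/3.844 = 0.2749 per s.

0.275 per s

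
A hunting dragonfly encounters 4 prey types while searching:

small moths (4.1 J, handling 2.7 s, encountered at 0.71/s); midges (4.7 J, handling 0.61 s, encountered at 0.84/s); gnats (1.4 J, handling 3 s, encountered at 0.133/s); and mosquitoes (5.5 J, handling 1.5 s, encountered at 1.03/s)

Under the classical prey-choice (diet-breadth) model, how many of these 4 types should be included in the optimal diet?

2

E/h in descending order: midges 7.7, mosquitoes 3.67, small moths 1.52, gnats 0.467 J/s. The optimal diet is the largest prefix of this list for which every included type satisfies E_i/h_i > R on the types above it.
Rate on top 1: 2.61. mosquitoes: 3.67 > 2.61 → include.
Rate on top 2: 3.144. small moths: 1.52 < 3.144 → exclude; stop.
Optimal diet: midges, mosquitoes — 2 of 4 types.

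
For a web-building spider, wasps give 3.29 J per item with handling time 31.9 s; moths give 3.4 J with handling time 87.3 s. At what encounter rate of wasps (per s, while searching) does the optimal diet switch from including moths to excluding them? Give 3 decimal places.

0.019 per s

At the threshold, the rate on wasps alone equals the profitability of moths: λ·3.29/(1 + λ·31.9) = 3.4/87.3 = 0.03895.
Rearranging, λ(3.29 − 0.03895×31.9) = 0.03895, so λ = 0.03895/2.048 = 0.01902 per s.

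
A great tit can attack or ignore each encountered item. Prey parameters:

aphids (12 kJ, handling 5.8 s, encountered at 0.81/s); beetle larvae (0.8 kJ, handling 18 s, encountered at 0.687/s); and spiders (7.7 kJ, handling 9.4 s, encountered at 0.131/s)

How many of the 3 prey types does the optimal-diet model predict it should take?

Rank by E/h (kJ/s): aphids 2.07, spiders 0.819, beetle larvae 0.0444. Include each in turn until the next type's E/h falls below the running intake rate.
Rate on top 1: 1.706. spiders: 0.819 < 1.706 → exclude; stop.
Optimal diet: aphids — 1 of 3 types.

1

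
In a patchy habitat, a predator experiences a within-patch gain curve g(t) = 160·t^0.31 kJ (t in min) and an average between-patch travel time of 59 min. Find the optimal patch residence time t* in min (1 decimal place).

Optimal t* satisfies g'(t*) = g(t*)/(T + t*).
g'(t) = 0.31·160·t^-0.69. Setting 0.31·160·t^-0.69 = 160·t^0.31/(59+t) gives 0.31(59+t) = t, so 0.69·t = 0.31×59.
t* = 0.31×59/0.69 = 26.51 min.

26.5 min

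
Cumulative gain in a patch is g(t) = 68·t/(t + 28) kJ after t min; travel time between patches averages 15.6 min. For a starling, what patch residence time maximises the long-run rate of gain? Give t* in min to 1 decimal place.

20.9 min

By the marginal value theorem, leave when the instantaneous gain rate g'(t) equals the habitat-wide average g(t)/(T + t).
g'(t) = 68·28/(t + 28)². Setting 68·28/(t+28)² = 68t/[(t+28)(15.6+t)] gives 28(15.6+t) = t(t+28), so t² = 28×15.6 = 436.8.
t* = √436.8 = 20.9 min.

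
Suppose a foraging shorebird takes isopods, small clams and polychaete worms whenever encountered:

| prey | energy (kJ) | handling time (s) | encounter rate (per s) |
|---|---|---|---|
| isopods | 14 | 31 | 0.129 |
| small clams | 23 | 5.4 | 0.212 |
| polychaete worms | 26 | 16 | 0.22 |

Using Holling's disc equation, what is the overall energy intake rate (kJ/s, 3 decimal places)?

R = Σλ_iE_i / (1 + Σλ_ih_i)
Numerator: 0.129×14 + 0.212×23 + 0.22×26 = 12.4
Denominator: 1 + 0.129×31 + 0.212×5.4 + 0.22×16 = 9.664
R = 12.4/9.664 = 1.283 kJ/s

1.283 kJ/s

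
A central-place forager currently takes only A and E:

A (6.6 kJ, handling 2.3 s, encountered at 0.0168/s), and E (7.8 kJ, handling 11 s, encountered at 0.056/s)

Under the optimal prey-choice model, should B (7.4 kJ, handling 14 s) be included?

On A and E alone, R = ΣλE/(1+Σλh) = 0.5477/1.655 = 0.331 kJ/s.
Profitability of B: 7.4/14 = 0.5286 kJ/s.
0.5286 > 0.331, so adding B raises the average — include it.

Yes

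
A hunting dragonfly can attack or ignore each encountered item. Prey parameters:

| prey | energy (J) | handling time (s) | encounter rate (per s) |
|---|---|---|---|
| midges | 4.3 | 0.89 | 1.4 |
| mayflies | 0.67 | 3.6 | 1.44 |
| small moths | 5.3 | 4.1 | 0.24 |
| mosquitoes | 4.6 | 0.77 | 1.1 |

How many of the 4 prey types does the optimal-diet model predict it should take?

2

Profitabilities (E/h, J/s): mosquitoes 5.97, midges 4.83, small moths 1.29, mayflies 0.186. Add prey in this order while the next type's profitability exceeds the intake rate on those already taken.
Rate on top 1: 2.74. midges: 4.83 > 2.74 → include.
Rate on top 2: 3.582. small moths: 1.29 < 3.582 → exclude; stop.
Optimal diet: mosquitoes, midges — 2 of 4 types.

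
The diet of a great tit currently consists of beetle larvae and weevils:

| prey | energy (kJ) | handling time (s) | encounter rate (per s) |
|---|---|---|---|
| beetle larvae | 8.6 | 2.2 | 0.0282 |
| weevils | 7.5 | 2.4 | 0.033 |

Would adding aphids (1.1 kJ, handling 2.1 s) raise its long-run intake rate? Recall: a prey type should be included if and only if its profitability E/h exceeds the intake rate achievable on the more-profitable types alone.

Yes

Intake rate on the current diet: R = (0.0282×8.6 + 0.033×7.5) / (1 + 0.0282×2.2 + 0.033×2.4) = 0.49/1.141 = 0.4294 kJ/s.
aphids: E/h = 1.1/2.1 = 0.5238 kJ/s.
0.5238 > 0.4294, so adding aphids raises the average — include it.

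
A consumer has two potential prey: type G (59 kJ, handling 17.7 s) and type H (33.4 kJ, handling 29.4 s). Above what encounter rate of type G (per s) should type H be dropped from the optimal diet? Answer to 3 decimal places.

0.029 per s

The zero-one rule: include type H iff E₂/h₂ > λE₁/(1+λh₁). Equality gives the switch point.
λE₁h₂ = E₂ + λE₂h₁ ⇒ λ = E₂/(E₁h₂ − E₂h₁) = 33.4/(1735 − 591.2) = 0.02921 per s.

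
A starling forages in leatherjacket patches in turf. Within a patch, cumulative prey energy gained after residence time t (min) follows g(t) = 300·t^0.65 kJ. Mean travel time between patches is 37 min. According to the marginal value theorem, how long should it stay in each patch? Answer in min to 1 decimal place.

Maximise g(t)/(T+t): set derivative to zero → g'(t)(T+t) = g(t).
g'(t) = 0.65·300·t^-0.35. Setting 0.65·300·t^-0.35 = 300·t^0.65/(37+t) gives 0.65(37+t) = t, so 0.35·t = 0.65×37.
t* = 0.65×37/0.35 = 68.71 min.

68.7 min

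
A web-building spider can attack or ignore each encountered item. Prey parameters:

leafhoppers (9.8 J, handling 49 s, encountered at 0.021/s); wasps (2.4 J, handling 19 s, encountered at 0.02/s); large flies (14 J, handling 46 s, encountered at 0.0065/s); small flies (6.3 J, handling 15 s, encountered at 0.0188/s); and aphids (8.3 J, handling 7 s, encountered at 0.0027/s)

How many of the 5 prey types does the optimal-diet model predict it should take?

E/h in descending order: aphids 1.19, small flies 0.42, large flies 0.304, leafhoppers 0.2, wasps 0.126 J/s. The optimal diet is the largest prefix of this list for which every included type satisfies E_i/h_i > R on the types above it.
Rate on top 1: 0.02199. small flies: 0.42 > 0.02199 → include.
Rate on top 2: 0.1083. large flies: 0.304 > 0.1083 → include.
Rate on top 3: 0.1449. leafhoppers: 0.2 > 0.1449 → include.
Rate on top 4: 0.1665. wasps: 0.126 < 0.1665 → exclude; stop.
Optimal diet: aphids, small flies, large flies, leafhoppers — 4 of 5 types.

4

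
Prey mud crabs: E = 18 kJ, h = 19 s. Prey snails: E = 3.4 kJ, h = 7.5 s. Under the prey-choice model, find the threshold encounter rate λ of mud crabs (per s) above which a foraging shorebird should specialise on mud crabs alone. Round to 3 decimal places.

At the threshold, the rate on mud crabs alone equals the profitability of snails: λ·18/(1 + λ·19) = 3.4/7.5 = 0.4533.
Rearranging, λ(18 − 0.4533×19) = 0.4533, so λ = 0.4533/9.387 = 0.0483 per s.

0.048 per s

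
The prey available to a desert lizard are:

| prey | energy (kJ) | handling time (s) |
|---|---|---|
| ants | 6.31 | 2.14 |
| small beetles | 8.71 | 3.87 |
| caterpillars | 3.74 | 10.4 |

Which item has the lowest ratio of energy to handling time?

Profitability E/h (kJ/s): ants = 6.31/2.14 = 2.95, small beetles = 8.71/3.87 = 2.25, caterpillars = 3.74/10.4 = 0.36.
Ranked: ants > small beetles > caterpillars.

caterpillars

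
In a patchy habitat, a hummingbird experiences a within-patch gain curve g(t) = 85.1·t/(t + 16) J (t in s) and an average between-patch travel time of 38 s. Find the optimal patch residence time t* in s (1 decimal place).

24.7 s

Optimal t* satisfies g'(t*) = g(t*)/(T + t*).
g'(t) = 85.1·16/(t + 16)². Setting 85.1·16/(t+16)² = 85.1t/[(t+16)(38+t)] gives 16(38+t) = t(t+16), so t² = 16×38 = 608.
t* = √608 = 24.66 s.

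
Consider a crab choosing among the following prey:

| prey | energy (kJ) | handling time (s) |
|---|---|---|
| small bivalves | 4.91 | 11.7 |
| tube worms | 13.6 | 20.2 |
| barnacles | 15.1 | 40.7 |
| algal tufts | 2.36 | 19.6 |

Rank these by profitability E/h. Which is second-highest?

In descending order of E/h:
tube worms: 13.6/20.2 = 0.673 kJ/s
small bivalves: 4.91/11.7 = 0.42 kJ/s
barnacles: 15.1/40.7 = 0.371 kJ/s
algal tufts: 2.36/19.6 = 0.12 kJ/s

small bivalves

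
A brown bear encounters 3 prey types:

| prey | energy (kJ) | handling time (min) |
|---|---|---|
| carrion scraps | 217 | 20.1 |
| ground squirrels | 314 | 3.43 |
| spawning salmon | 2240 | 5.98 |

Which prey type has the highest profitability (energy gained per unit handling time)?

In descending order of E/h:
spawning salmon: 2240/5.98 = 375 kJ/min
ground squirrels: 314/3.43 = 91.5 kJ/min
carrion scraps: 217/20.1 = 10.8 kJ/min

spawning salmon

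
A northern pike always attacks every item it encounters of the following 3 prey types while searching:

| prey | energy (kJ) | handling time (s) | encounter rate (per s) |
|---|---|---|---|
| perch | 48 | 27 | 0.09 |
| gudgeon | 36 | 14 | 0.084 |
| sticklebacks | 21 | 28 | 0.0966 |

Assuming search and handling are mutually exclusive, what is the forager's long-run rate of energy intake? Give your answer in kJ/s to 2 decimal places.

R = Σλ_iE_i / (1 + Σλ_ih_i)
Numerator: 0.09×48 + 0.084×36 + 0.0966×21 = 9.373
Denominator: 1 + 0.09×27 + 0.084×14 + 0.0966×28 = 7.311
R = 9.373/7.311 = 1.282 kJ/s

1.28 kJ/s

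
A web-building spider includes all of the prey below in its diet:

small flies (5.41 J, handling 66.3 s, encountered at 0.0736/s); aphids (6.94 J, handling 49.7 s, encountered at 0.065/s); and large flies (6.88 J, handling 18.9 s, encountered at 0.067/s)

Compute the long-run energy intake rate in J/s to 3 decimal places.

R = (0.0736×5.41 + 0.065×6.94 + 0.067×6.88) / (1 + 0.0736×66.3 + 0.065×49.7 + 0.067×18.9) = 1.31/10.38 = 0.1263 J/s.

0.126 J/s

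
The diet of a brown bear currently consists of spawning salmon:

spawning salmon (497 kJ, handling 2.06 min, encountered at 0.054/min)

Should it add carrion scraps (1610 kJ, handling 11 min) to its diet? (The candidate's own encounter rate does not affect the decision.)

On spawning salmon alone, R = ΣλE/(1+Σλh) = 26.84/1.111 = 24.15 kJ/min.
carrion scraps: E/h = 1610/11 = 146.4 kJ/min.
Since 146.4 > R, including carrion scraps increases the long-run rate.

Yes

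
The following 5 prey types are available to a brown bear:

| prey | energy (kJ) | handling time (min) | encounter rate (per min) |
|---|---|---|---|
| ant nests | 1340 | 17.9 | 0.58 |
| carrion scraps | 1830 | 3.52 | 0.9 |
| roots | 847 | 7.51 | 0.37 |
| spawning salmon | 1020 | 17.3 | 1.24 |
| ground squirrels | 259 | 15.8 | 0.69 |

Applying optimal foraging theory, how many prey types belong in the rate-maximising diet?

1

Rank by E/h (kJ/min): carrion scraps 520, roots 113, ant nests 74.9, spawning salmon 59, ground squirrels 16.4. Include each in turn until the next type's E/h falls below the running intake rate.
Rate on top 1: 395.2. roots: 113 < 395.2 → exclude; stop.
Optimal diet: carrion scraps — 1 of 5 types.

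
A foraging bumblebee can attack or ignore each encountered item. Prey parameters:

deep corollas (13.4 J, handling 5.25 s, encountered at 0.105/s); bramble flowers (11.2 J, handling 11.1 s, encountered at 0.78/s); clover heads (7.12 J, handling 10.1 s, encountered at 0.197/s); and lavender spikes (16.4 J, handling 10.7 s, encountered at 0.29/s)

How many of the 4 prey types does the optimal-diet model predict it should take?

2

Profitabilities (E/h, J/s): deep corollas 2.55, lavender spikes 1.53, bramble flowers 1.01, clover heads 0.705. Add prey in this order while the next type's profitability exceeds the intake rate on those already taken.
Rate on top 1: 0.907. lavender spikes: 1.53 > 0.907 → include.
Rate on top 2: 1.324. bramble flowers: 1.01 < 1.324 → exclude; stop.
Optimal diet: deep corollas, lavender spikes — 2 of 4 types.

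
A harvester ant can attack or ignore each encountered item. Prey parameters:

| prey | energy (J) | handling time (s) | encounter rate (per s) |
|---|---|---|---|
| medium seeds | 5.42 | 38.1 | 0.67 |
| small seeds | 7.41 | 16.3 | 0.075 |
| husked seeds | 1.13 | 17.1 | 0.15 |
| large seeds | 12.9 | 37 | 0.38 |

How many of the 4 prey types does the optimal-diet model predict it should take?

Profitabilities (E/h, J/s): small seeds 0.455, large seeds 0.349, medium seeds 0.142, husked seeds 0.0661. Add prey in this order while the next type's profitability exceeds the intake rate on those already taken.
Rate on top 1: 0.2501. large seeds: 0.349 > 0.2501 → include.
Rate on top 2: 0.3352. medium seeds: 0.142 < 0.3352 → exclude; stop.
Optimal diet: small seeds, large seeds — 2 of 4 types.

2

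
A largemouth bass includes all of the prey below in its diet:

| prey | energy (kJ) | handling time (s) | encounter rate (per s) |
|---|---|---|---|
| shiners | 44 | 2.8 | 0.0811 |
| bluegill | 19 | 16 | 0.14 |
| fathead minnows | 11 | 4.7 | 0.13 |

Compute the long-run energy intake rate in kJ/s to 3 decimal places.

1.878 kJ/s

R = (0.0811×44 + 0.14×19 + 0.13×11) / (1 + 0.0811×2.8 + 0.14×16 + 0.13×4.7) = 7.658/4.078 = 1.878 kJ/s.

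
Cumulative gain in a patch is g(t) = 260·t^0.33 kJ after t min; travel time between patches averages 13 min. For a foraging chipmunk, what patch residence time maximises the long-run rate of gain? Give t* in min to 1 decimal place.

By the marginal value theorem, leave when the instantaneous gain rate g'(t) equals the habitat-wide average g(t)/(T + t).
g'(t) = 0.33·260·t^-0.67. Setting 0.33·260·t^-0.67 = 260·t^0.33/(13+t) gives 0.33(13+t) = t, so 0.67·t = 0.33×13.
t* = 0.33×13/0.67 = 6.403 min.

6.4 min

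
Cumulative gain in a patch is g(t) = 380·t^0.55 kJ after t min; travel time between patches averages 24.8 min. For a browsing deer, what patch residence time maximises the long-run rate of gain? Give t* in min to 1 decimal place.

30.3 min

Optimal t* satisfies g'(t*) = g(t*)/(T + t*).
g'(t) = 0.55·380·t^-0.45. Setting 0.55·380·t^-0.45 = 380·t^0.55/(24.8+t) gives 0.55(24.8+t) = t, so 0.45·t = 0.55×24.8.
t* = 0.55×24.8/0.45 = 30.31 min.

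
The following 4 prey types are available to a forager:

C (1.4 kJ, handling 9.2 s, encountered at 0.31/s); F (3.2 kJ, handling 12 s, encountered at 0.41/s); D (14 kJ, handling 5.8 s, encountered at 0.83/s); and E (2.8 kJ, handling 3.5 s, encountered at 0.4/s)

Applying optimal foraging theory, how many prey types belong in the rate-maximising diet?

Rank by E/h (kJ/s): D 2.41, E 0.8, F 0.267, C 0.152. Include each in turn until the next type's E/h falls below the running intake rate.
Rate on top 1: 1.999. E: 0.8 < 1.999 → exclude; stop.
Optimal diet: D — 1 of 4 types.

1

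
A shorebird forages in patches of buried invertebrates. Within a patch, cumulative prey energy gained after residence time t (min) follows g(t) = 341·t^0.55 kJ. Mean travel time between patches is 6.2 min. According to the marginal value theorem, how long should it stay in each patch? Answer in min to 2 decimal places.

Maximise g(t)/(T+t): set derivative to zero → g'(t)(T+t) = g(t).
g'(t) = 0.55·341·t^-0.45. Setting 0.55·341·t^-0.45 = 341·t^0.55/(6.2+t) gives 0.55(6.2+t) = t, so 0.45·t = 0.55×6.2.
t* = 0.55×6.2/0.45 = 7.578 min.

7.58 min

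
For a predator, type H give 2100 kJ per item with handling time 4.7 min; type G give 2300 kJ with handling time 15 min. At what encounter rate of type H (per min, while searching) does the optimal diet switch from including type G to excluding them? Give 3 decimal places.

The zero-one rule: include type G iff E₂/h₂ > λE₁/(1+λh₁). Equality gives the switch point.
λE₁h₂ = E₂ + λE₂h₁ ⇒ λ = E₂/(E₁h₂ − E₂h₁) = 2300/(3.15e+04 − 1.081e+04) = 0.1112 per min.

0.111 per min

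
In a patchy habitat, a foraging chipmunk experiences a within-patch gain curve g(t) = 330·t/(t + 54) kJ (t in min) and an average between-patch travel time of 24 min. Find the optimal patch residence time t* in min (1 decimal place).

Optimal t* satisfies g'(t*) = g(t*)/(T + t*).
g'(t) = 330·54/(t + 54)². Setting 330·54/(t+54)² = 330t/[(t+54)(24+t)] gives 54(24+t) = t(t+54), so t² = 54×24 = 1296.
t* = √1296 = 36 min.

36.0 min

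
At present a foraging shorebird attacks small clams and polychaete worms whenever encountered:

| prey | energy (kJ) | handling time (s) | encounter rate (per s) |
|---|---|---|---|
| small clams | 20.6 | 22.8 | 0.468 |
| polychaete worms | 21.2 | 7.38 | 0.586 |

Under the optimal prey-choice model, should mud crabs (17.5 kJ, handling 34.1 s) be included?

Current rate: (0.468×20.6 + 0.586×21.2)/(1 + 0.468×22.8 + 0.586×7.38) = 1.379 kJ/s.
mud crabs: E/h = 17.5/34.1 = 0.5132 kJ/s.
Since 0.5132 < R, time spent handling mud crabs is better spent searching.

No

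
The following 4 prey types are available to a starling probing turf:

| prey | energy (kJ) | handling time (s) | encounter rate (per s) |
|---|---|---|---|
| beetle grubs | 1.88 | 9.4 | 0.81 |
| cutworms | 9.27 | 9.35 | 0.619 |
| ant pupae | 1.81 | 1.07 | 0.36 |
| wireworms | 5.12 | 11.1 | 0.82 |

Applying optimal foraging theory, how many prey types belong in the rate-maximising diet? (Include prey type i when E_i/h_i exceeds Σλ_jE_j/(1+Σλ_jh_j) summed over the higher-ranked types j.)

Rank by E/h (kJ/s): ant pupae 1.69, cutworms 0.991, wireworms 0.461, beetle grubs 0.2. Include each in turn until the next type's E/h falls below the running intake rate.
Rate on top 1: 0.4704. cutworms: 0.991 > 0.4704 → include.
Rate on top 2: 0.8908. wireworms: 0.461 < 0.8908 → exclude; stop.
Optimal diet: ant pupae, cutworms — 2 of 4 types.

2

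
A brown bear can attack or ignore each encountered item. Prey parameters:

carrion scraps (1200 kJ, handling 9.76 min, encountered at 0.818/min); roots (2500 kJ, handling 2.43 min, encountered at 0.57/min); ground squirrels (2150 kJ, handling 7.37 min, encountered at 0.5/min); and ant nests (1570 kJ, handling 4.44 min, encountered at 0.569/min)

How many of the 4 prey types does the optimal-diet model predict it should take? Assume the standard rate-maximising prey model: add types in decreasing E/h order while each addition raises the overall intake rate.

Profitabilities (E/h, kJ/min): roots 1.03e+03, ant nests 354, ground squirrels 292, carrion scraps 123. Add prey in this order while the next type's profitability exceeds the intake rate on those already taken.
Rate on top 1: 597.5. ant nests: 354 < 597.5 → exclude; stop.
Optimal diet: roots — 1 of 4 types.

1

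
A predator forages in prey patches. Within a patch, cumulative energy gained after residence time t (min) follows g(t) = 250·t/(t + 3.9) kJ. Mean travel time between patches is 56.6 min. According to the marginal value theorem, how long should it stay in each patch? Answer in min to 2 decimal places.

14.86 min

By the marginal value theorem, leave when the instantaneous gain rate g'(t) equals the habitat-wide average g(t)/(T + t).
g'(t) = 250·3.9/(t + 3.9)². Setting 250·3.9/(t+3.9)² = 250t/[(t+3.9)(56.6+t)] gives 3.9(56.6+t) = t(t+3.9), so t² = 3.9×56.6 = 220.7.
t* = √220.7 = 14.86 min.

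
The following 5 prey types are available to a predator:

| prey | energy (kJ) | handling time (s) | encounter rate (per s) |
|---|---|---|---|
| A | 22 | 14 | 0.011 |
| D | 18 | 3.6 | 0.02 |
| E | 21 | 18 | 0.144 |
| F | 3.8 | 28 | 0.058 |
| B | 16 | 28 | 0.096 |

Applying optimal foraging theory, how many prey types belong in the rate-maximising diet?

3

Profitabilities (E/h, kJ/s): D 5, A 1.57, E 1.17, B 0.571, F 0.136. Add prey in this order while the next type's profitability exceeds the intake rate on those already taken.
Rate on top 1: 0.3358. A: 1.57 > 0.3358 → include.
Rate on top 2: 0.491. E: 1.17 > 0.491 → include.
Rate on top 3: 0.9497. B: 0.571 < 0.9497 → exclude; stop.
Optimal diet: D, A, E — 3 of 5 types.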